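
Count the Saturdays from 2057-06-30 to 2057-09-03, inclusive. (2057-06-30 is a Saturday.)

10

2057-06-30 is a Saturday; the first Saturday on or after it is 2057-06-30.
From 2057-06-30 to 2057-09-03: 0 + 31 + 31 + 3 = 65 days (rest of June, July, August, September).
65 ÷ 7 = 9 full weeks with remainder 2, so 9 more Saturdays after the first → 10.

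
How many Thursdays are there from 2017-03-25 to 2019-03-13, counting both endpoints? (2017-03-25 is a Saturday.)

2017-03-25 is a Saturday; the first Thursday on or after it is 2017-03-30 (5 days later).
From 2017-03-30 to 2019-03-13: 276 + 365 + 72 = 713 days (rest of 2017, 2018, to 2019-03-13 in 2019).
713 ÷ 7 = 101 full weeks with remainder 6, so 101 more Thursdays after the first → 102.

102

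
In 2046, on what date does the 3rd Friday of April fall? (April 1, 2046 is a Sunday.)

2046-04-20

April 2046 begins on a Sunday, so the first Friday is April 6 (5 days later).
The 3rd Friday is 2 weeks later: 6 + 14 = 20.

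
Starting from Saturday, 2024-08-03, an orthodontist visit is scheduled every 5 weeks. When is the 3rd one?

The 3rd occurrence is 2 intervals after the first: 2 × 35 = 70 days after 2024-08-03.
August has 31 days — 28 days to the end of August leaves 42.
September has 30 days (12 left).
12 days into October → 2024-10-12.

2024-10-12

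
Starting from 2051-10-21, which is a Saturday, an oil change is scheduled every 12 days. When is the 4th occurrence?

The 4th occurrence is 3 intervals after the first: 3 × 12 = 36 days after 2051-10-21.
October has 31 days — 10 days to the end of October leaves 26.
26 days into November → 2051-11-26.

2051-11-26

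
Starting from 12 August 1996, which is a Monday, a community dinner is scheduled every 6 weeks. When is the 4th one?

The 4th occurrence is 3 intervals after the first: 3 × 42 = 126 days after 12 August 1996.
August has 31 days — 19 days to the end of August leaves 107.
September has 30 days (77 left).
October has 31 days (46 left).
November has 30 days (16 left).
16 days into December → 16 December 1996.

16 December 1996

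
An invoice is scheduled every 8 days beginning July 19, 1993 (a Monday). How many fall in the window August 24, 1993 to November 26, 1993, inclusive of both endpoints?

Occurrences land 8·i days after July 19, 1993 for i = 0, 1, 2, …
August 24, 1993 is 36 days after the start; 36 ÷ 8 = 4 remainder 4; since the remainder is 4, round up to i = 5. First occurrence in the window: #6 on August 28, 1993 (5×8 = 40 days in).
November 26, 1993 is 130 days after the start; 130 ÷ 8 = 16 remainder 2. Last occurrence in the window: #17 on November 24, 1993.
Occurrences #6 through #17: 12 in total.

12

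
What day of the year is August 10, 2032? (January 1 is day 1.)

223

Days in months before August: 31 + 29 + 31 + 30 + 31 + 30 + 31 = 213.
Plus 10 days into August → day 223.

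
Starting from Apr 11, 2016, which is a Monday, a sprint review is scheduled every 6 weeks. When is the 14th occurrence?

Oct 9, 2017

The 14th occurrence is 13 intervals after the first: 13 × 42 = 546 days after Apr 11, 2016.
Apr has 30 days — 19 days to the end of Apr leaves 527.
From end of Apr to end of 2016 is 245 days (282 left).
Jan has 31 days (251 left).
Feb has 28 days (223 left).
Mar has 31 days (192 left).
Apr has 30 days (162 left).
May has 31 days (131 left).
Jun has 30 days (101 left).
Jul has 31 days (70 left).
Aug has 31 days (39 left).
Sep has 30 days (9 left).
9 days into Oct → Oct 9, 2017.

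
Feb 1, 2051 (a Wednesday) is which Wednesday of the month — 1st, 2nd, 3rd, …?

1st

Day 1 falls in week ⌈1/7⌉ of the month.
Days 1–7 hold the 1st Wednesday, 8–14 the 2nd, 15–21 the 3rd, 22–28 the 4th, 29–31 the 5th.
1 is in the range for the 1st.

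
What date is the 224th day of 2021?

January has 31 days (224 − 31 = 193 remain).
February has 28 days (193 − 28 = 165 remain).
March has 31 days (165 − 31 = 134 remain).
April has 30 days (134 − 30 = 104 remain).
May has 31 days (104 − 31 = 73 remain).
June has 30 days (73 − 30 = 43 remain).
July has 31 days (43 − 31 = 12 remain).
12 into August → August 12.

2021-08-12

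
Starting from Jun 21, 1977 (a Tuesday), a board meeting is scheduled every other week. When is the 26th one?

The 26th occurrence is 25 intervals after the first: 25 × 14 = 350 days after Jun 21, 1977.
Jun has 30 days — 9 days to the end of Jun leaves 341.
Jul has 31 days (310 left).
Aug has 31 days (279 left).
Sep has 30 days (249 left).
Oct has 31 days (218 left).
Nov has 30 days (188 left).
Dec has 31 days (157 left).
Jan has 31 days (126 left).
Feb has 28 days (98 left).
Mar has 31 days (67 left).
Apr has 30 days (37 left).
May has 31 days (6 left).
6 days into Jun → Jun 6, 1978.

Jun 6, 1978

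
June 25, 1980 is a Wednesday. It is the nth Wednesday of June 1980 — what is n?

4th

Day 25 falls in week ⌈25/7⌉ of the month.
Days 1–7 hold the 1st Wednesday, 8–14 the 2nd, 15–21 the 3rd, 22–28 the 4th, 29–31 the 5th.
25 is in the range for the 4th.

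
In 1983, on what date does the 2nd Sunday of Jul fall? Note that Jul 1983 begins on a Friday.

Jul 1983 begins on a Friday, so the first Sunday is Jul 3 (2 days later).
The 2nd Sunday is 1 weeks later: 3 + 7 = 10.

Jul 10, 1983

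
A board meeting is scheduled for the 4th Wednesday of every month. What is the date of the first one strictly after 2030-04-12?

2030-04-24

April 2030 starts on a Monday; its first Wednesday is the 3rd, so the 4th Wednesday is the 24th — 2030-04-24.
2030-04-24 is after 2030-04-12, so that is the next one.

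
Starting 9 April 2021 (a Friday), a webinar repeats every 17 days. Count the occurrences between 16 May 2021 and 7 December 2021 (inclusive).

Occurrences land 17·i days after 9 April 2021 for i = 0, 1, 2, …
16 May 2021 is 37 days after the start; 37 ÷ 17 = 2 remainder 3; since the remainder is 3, round up to i = 3. First occurrence in the window: #4 on 30 May 2021 (3×17 = 51 days in).
7 December 2021 is 242 days after the start; 242 ÷ 17 = 14 remainder 4. Last occurrence in the window: #15 on 3 December 2021.
Occurrences #4 through #15: 12 in total.

12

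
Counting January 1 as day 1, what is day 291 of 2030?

January has 31 days (291 − 31 = 260 remain).
February has 28 days (260 − 28 = 232 remain).
March has 31 days (232 − 31 = 201 remain).
April has 30 days (201 − 30 = 171 remain).
May has 31 days (171 − 31 = 140 remain).
June has 30 days (140 − 30 = 110 remain).
July has 31 days (110 − 31 = 79 remain).
August has 31 days (79 − 31 = 48 remain).
September has 30 days (48 − 30 = 18 remain).
18 into October → October 18.

2030-10-18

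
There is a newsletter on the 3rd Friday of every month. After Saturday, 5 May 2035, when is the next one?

May 2035 starts on a Tuesday; its first Friday is the 4th, so the 3rd Friday is the 18th — 18 May 2035.
18 May 2035 is after 5 May 2035, so that is the next one.

18 May 2035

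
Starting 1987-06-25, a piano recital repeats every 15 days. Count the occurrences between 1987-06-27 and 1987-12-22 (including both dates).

12

Occurrences land 15·i days after 1987-06-25 for i = 0, 1, 2, …
1987-06-27 is 2 days after the start; 2 ÷ 15 = 0 remainder 2; since the remainder is 2, round up to i = 1. First occurrence in the window: #2 on 1987-07-10 (1×15 = 15 days in).
1987-12-22 is 180 days after the start; 180 ÷ 15 = 12 remainder 0. Last occurrence in the window: #13 on 1987-12-22.
Occurrences #2 through #13: 12 in total.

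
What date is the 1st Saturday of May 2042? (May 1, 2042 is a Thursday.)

May 2042 begins on a Thursday, so the first Saturday is May 3 (2 days later).

May 3, 2042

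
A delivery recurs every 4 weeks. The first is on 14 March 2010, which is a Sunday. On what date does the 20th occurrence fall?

The 20th occurrence is 19 intervals after the first: 19 × 28 = 532 days after 14 March 2010.
March has 31 days — 17 days to the end of March leaves 515.
From end of March to end of 2010 is 275 days (240 left).
January has 31 days (209 left).
February has 28 days (181 left).
March has 31 days (150 left).
April has 30 days (120 left).
May has 31 days (89 left).
June has 30 days (59 left).
July has 31 days (28 left).
28 days into August → 28 August 2011.

28 August 2011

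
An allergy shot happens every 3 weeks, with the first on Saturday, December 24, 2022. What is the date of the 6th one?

April 8, 2023

The 6th occurrence is 5 intervals after the first: 5 × 21 = 105 days after December 24, 2022.
December has 31 days — 7 days to the end of December leaves 98.
January has 31 days (67 left).
February has 28 days (39 left).
March has 31 days (8 left).
8 days into April → April 8, 2023.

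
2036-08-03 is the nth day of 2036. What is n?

216

Days in months before August: 31 + 29 + 31 + 30 + 31 + 30 + 31 = 213.
Plus 3 days into August → day 216.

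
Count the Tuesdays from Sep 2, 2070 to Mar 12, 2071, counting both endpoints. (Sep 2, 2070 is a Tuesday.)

28

Sep 2, 2070 is a Tuesday; the first Tuesday on or after it is Sep 2, 2070.
From Sep 2, 2070 to Mar 12, 2071: 28 + 31 + 30 + 31 + 31 + 28 + 12 = 191 days (rest of Sep, Oct, Nov, Dec, Jan, Feb, Mar).
191 ÷ 7 = 27 full weeks with remainder 2, so 27 more Tuesdays after the first → 28.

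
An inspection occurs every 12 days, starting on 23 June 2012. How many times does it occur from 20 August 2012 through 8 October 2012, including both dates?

4

Occurrences land 12·i days after 23 June 2012 for i = 0, 1, 2, …
20 August 2012 is 58 days after the start; 58 ÷ 12 = 4 remainder 10; since the remainder is 10, round up to i = 5. First occurrence in the window: #6 on 22 August 2012 (5×12 = 60 days in).
8 October 2012 is 107 days after the start; 107 ÷ 12 = 8 remainder 11. Last occurrence in the window: #9 on 27 September 2012.
Occurrences #6 through #9: 4 in total.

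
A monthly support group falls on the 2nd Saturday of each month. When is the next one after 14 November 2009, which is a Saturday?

November 2009 starts on a Sunday; its first Saturday is the 7th, so the 2nd Saturday is the 14th — 14 November 2009.
That is not after 14 November 2009, so look at December 2009.
December 2009 starts on a Tuesday; its first Saturday is the 5th, so the 2nd Saturday is the 12th — 12 December 2009.

12 December 2009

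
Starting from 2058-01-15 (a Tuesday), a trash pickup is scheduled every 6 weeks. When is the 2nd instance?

The 2nd occurrence is 1 interval after the first: 1 × 42 = 42 days after 2058-01-15.
January has 31 days — 16 days to the end of January leaves 26.
26 days into February → 2058-02-26.

2058-02-26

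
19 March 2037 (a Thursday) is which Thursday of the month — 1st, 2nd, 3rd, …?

Day 19 falls in week ⌈19/7⌉ of the month.
Days 1–7 hold the 1st Thursday, 8–14 the 2nd, 15–21 the 3rd, 22–28 the 4th, 29–31 the 5th.
19 is in the range for the 3rd.

3rd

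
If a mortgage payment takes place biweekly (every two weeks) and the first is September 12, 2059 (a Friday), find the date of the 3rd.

October 10, 2059

The 3rd occurrence is 2 intervals after the first: 2 × 14 = 28 days after September 12, 2059.
September has 30 days — 18 days to the end of September leaves 10.
10 days into October → October 10, 2059.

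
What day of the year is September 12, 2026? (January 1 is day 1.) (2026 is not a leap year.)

255

Days in months before September: 31 + 28 + 31 + 30 + 31 + 30 + 31 + 31 = 243.
Plus 12 days into September → day 255.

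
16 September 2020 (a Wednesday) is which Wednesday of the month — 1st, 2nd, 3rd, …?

3rd

Day 16 falls in week ⌈16/7⌉ of the month.
Days 1–7 hold the 1st Wednesday, 8–14 the 2nd, 15–21 the 3rd, 22–28 the 4th, 29–31 the 5th.
16 is in the range for the 3rd.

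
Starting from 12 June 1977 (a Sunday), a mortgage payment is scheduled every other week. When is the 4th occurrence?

The 4th occurrence is 3 intervals after the first: 3 × 14 = 42 days after 12 June 1977.
June has 30 days — 18 days to the end of June leaves 24.
24 days into July → 24 July 1977.

24 July 1977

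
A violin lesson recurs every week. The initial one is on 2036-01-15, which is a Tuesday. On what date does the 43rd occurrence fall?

2036-11-04

The 43rd occurrence is 42 intervals after the first: 42 × 7 = 294 days after 2036-01-15.
January has 31 days — 16 days to the end of January leaves 278.
February has 29 days (249 left).
March has 31 days (218 left).
April has 30 days (188 left).
May has 31 days (157 left).
June has 30 days (127 left).
July has 31 days (96 left).
August has 31 days (65 left).
September has 30 days (35 left).
October has 31 days (4 left).
4 days into November → 2036-11-04.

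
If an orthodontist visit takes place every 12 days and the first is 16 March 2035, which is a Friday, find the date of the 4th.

21 April 2035

The 4th occurrence is 3 intervals after the first: 3 × 12 = 36 days after 16 March 2035.
March has 31 days — 15 days to the end of March leaves 21.
21 days into April → 21 April 2035.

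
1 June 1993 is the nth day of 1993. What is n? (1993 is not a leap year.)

152

Days in months before June: 31 + 28 + 31 + 30 + 31 = 151.
Plus 1 day into June → day 152.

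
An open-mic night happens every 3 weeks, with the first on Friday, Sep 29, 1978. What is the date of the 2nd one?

Oct 20, 1978

The 2nd occurrence is 1 interval after the first: 1 × 21 = 21 days after Sep 29, 1978.
Sep has 30 days — 1 day to the end of Sep leaves 20.
20 days into Oct → Oct 20, 1978.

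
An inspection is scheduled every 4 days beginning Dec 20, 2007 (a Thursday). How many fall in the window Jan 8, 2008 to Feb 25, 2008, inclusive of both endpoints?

Occurrences land 4·i days after Dec 20, 2007 for i = 0, 1, 2, …
Jan 8, 2008 is 19 days after the start; 19 ÷ 4 = 4 remainder 3; since the remainder is 3, round up to i = 5. First occurrence in the window: #6 on Jan 9, 2008 (5×4 = 20 days in).
Feb 25, 2008 is 67 days after the start; 67 ÷ 4 = 16 remainder 3. Last occurrence in the window: #17 on Feb 22, 2008.
Occurrences #6 through #17: 12 in total.

12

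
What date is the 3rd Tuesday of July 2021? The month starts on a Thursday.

July 20, 2021

July 2021 begins on a Thursday, so the first Tuesday is July 6 (5 days later).
The 3rd Tuesday is 2 weeks later: 6 + 14 = 20.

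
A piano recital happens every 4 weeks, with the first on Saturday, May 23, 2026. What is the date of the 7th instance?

Nov 7, 2026

The 7th occurrence is 6 intervals after the first: 6 × 28 = 168 days after May 23, 2026.
May has 31 days — 8 days to the end of May leaves 160.
Jun has 30 days (130 left).
Jul has 31 days (99 left).
Aug has 31 days (68 left).
Sep has 30 days (38 left).
Oct has 31 days (7 left).
7 days into Nov → Nov 7, 2026.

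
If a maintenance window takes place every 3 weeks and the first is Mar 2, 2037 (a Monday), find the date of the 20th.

Apr 5, 2038

The 20th occurrence is 19 intervals after the first: 19 × 21 = 399 days after Mar 2, 2037.
Mar has 31 days — 29 days to the end of Mar leaves 370.
Apr has 30 days (340 left).
May has 31 days (309 left).
Jun has 30 days (279 left).
Jul has 31 days (248 left).
Aug has 31 days (217 left).
Sep has 30 days (187 left).
Oct has 31 days (156 left).
Nov has 30 days (126 left).
Dec has 31 days (95 left).
Jan has 31 days (64 left).
Feb has 28 days (36 left).
Mar has 31 days (5 left).
5 days into Apr → Apr 5, 2038.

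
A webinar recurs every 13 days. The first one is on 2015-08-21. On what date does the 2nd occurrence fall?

2015-09-03

The 2nd occurrence is 1 interval after the first: 1 × 13 = 13 days after 2015-08-21.
August has 31 days — 10 days to the end of August leaves 3.
3 days into September → 2015-09-03.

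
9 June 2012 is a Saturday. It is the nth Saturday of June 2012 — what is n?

Day 9 falls in week ⌈9/7⌉ of the month.
Days 1–7 hold the 1st Saturday, 8–14 the 2nd, 15–21 the 3rd, 22–28 the 4th, 29–31 the 5th.
9 is in the range for the 2nd.

2nd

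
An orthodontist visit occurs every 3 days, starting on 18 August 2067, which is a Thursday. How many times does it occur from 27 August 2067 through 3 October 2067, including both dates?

13

Occurrences land 3·i days after 18 August 2067 for i = 0, 1, 2, …
27 August 2067 is 9 days after the start; 9 ÷ 3 = 3 remainder 0. First occurrence in the window: #4 on 27 August 2067 (3×3 = 9 days in).
3 October 2067 is 46 days after the start; 46 ÷ 3 = 15 remainder 1. Last occurrence in the window: #16 on 2 October 2067.
Occurrences #4 through #16: 13 in total.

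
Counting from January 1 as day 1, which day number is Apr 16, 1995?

Days in months before Apr: 31 + 28 + 31 = 90.
Plus 16 days into Apr → day 106.

106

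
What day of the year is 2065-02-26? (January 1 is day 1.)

Days in months before February: 31 = 31.
Plus 26 days into February → day 57.

57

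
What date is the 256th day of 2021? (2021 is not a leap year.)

September 13, 2021

January has 31 days (256 − 31 = 225 remain).
February has 28 days (225 − 28 = 197 remain).
March has 31 days (197 − 31 = 166 remain).
April has 30 days (166 − 30 = 136 remain).
May has 31 days (136 − 31 = 105 remain).
June has 30 days (105 − 30 = 75 remain).
July has 31 days (75 − 31 = 44 remain).
August has 31 days (44 − 31 = 13 remain).
13 into September → September 13.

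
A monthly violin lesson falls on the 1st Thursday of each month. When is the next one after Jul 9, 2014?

Jul 2014 starts on a Tuesday, so its 1st Thursday is Jul 3, 2014 (2 days in).
That is not after Jul 9, 2014, so look at Aug 2014.
Aug 2014 starts on a Friday, so its 1st Thursday is Aug 7, 2014 (6 days in).

Aug 7, 2014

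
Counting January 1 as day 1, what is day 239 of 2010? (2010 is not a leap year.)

January has 31 days (239 − 31 = 208 remain).
February has 28 days (208 − 28 = 180 remain).
March has 31 days (180 − 31 = 149 remain).
April has 30 days (149 − 30 = 119 remain).
May has 31 days (119 − 31 = 88 remain).
June has 30 days (88 − 30 = 58 remain).
July has 31 days (58 − 31 = 27 remain).
27 into August → August 27.

27 August 2010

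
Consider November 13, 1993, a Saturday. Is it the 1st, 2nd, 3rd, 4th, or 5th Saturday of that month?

Day 13 falls in week ⌈13/7⌉ of the month.
Days 1–7 hold the 1st Saturday, 8–14 the 2nd, 15–21 the 3rd, 22–28 the 4th, 29–31 the 5th.
13 is in the range for the 2nd.

2nd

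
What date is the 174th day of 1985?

January has 31 days (174 − 31 = 143 remain).
February has 28 days (143 − 28 = 115 remain).
March has 31 days (115 − 31 = 84 remain).
April has 30 days (84 − 30 = 54 remain).
May has 31 days (54 − 31 = 23 remain).
23 into June → June 23.

23 June 1985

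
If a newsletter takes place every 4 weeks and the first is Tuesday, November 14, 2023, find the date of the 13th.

The 13th occurrence is 12 intervals after the first: 12 × 28 = 336 days after November 14, 2023.
November has 30 days — 16 days to the end of November leaves 320.
December has 31 days (289 left).
January has 31 days (258 left).
February has 29 days (229 left).
March has 31 days (198 left).
April has 30 days (168 left).
May has 31 days (137 left).
June has 30 days (107 left).
July has 31 days (76 left).
August has 31 days (45 left).
September has 30 days (15 left).
15 days into October → October 15, 2024.

October 15, 2024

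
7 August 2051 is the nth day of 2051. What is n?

Days in months before August: 31 + 28 + 31 + 30 + 31 + 30 + 31 = 212.
Plus 7 days into August → day 219.

219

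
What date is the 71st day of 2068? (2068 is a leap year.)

January has 31 days (71 − 31 = 40 remain).
February has 29 days (40 − 29 = 11 remain).
11 into March → March 11.

2068-03-11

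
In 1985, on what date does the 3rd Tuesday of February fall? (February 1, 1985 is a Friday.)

February 19, 1985

February 1985 begins on a Friday, so the first Tuesday is February 5 (4 days later).
The 3rd Tuesday is 2 weeks later: 5 + 14 = 19.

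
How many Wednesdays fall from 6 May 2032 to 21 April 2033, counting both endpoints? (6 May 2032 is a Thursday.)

6 May 2032 is a Thursday; the first Wednesday on or after it is 12 May 2032 (6 days later).
From 12 May 2032 to 21 April 2033: 233 + 111 = 344 days (rest of 2032, to 21 April 2033 in 2033).
344 ÷ 7 = 49 full weeks with remainder 1, so 49 more Wednesdays after the first → 50.

50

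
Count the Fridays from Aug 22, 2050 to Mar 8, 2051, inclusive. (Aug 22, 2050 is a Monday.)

Aug 22, 2050 is a Monday; the first Friday on or after it is Aug 26, 2050 (4 days later).
From Aug 26, 2050 to Mar 8, 2051: 5 + 30 + 31 + 30 + 31 + 31 + 28 + 8 = 194 days (rest of Aug, Sep, Oct, Nov, Dec, Jan, Feb, Mar).
194 ÷ 7 = 27 full weeks with remainder 5, so 27 more Fridays after the first → 28.

28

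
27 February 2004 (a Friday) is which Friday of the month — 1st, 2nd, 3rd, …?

Day 27 falls in week ⌈27/7⌉ of the month.
Days 1–7 hold the 1st Friday, 8–14 the 2nd, 15–21 the 3rd, 22–28 the 4th, 29–31 the 5th.
27 is in the range for the 4th.

4th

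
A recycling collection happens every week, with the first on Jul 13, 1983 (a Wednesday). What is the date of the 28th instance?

Jan 18, 1984

The 28th occurrence is 27 intervals after the first: 27 × 7 = 189 days after Jul 13, 1983.
Jul has 31 days — 18 days to the end of Jul leaves 171.
Aug has 31 days (140 left).
Sep has 30 days (110 left).
Oct has 31 days (79 left).
Nov has 30 days (49 left).
Dec has 31 days (18 left).
18 days into Jan → Jan 18, 1984.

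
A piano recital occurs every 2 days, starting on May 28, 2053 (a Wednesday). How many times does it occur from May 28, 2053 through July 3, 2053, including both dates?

Occurrences land 2·i days after May 28, 2053 for i = 0, 1, 2, …
The window opens on the start date, so the first occurrence inside is #1 on May 28, 2053.
July 3, 2053 is 36 days after the start; 36 ÷ 2 = 18 remainder 0. Last occurrence in the window: #19 on July 3, 2053.
Occurrences #1 through #19: 19 in total.

19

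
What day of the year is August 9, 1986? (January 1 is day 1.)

221

Days in months before August: 31 + 28 + 31 + 30 + 31 + 30 + 31 = 212.
Plus 9 days into August → day 221.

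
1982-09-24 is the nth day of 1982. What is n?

267

Days in months before September: 31 + 28 + 31 + 30 + 31 + 30 + 31 + 31 = 243.
Plus 24 days into September → day 267.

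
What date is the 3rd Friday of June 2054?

The first Friday of June 2054 is June 5.
The 3rd Friday is 2 weeks later: 5 + 14 = 19.

June 19, 2054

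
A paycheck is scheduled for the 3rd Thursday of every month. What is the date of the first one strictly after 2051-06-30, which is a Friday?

2051-07-20

June 2051 starts on a Thursday; its first Thursday is the 1st, so the 3rd Thursday is the 15th — 2051-06-15.
That is not after 2051-06-30, so look at July 2051.
July 2051 starts on a Saturday; its first Thursday is the 6th, so the 3rd Thursday is the 20th — 2051-07-20.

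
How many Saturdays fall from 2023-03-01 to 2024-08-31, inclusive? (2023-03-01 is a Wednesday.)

79

2023-03-01 is a Wednesday; the first Saturday on or after it is 2023-03-04 (3 days later).
From 2023-03-04 to 2024-08-31: 302 + 244 = 546 days (rest of 2023, to 2024-08-31 in 2024).
546 ÷ 7 = 78 full weeks with remainder 0, so 78 more Saturdays after the first → 79.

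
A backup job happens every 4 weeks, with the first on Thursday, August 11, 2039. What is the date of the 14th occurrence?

August 9, 2040

The 14th occurrence is 13 intervals after the first: 13 × 28 = 364 days after August 11, 2039.
August has 31 days — 20 days to the end of August leaves 344.
September has 30 days (314 left).
October has 31 days (283 left).
November has 30 days (253 left).
December has 31 days (222 left).
January has 31 days (191 left).
February has 29 days (162 left).
March has 31 days (131 left).
April has 30 days (101 left).
May has 31 days (70 left).
June has 30 days (40 left).
July has 31 days (9 left).
9 days into August → August 9, 2040.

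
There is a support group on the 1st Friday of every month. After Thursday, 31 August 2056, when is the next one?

August 2056 starts on a Tuesday, so its 1st Friday is 4 August 2056 (3 days in).
That is not after 31 August 2056, so look at September 2056.
September 2056 starts on a Friday, so its 1st Friday is 1 September 2056.

1 September 2056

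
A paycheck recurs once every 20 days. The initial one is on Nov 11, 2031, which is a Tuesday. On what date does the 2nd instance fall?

Dec 1, 2031

The 2nd occurrence is 1 interval after the first: 1 × 20 = 20 days after Nov 11, 2031.
Nov has 30 days — 19 days to the end of Nov leaves 1.
1 day into Dec → Dec 1, 2031.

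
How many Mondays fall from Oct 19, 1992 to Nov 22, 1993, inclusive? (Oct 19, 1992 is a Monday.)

Oct 19, 1992 is a Monday; the first Monday on or after it is Oct 19, 1992.
From Oct 19, 1992 to Nov 22, 1993: 73 + 326 = 399 days (rest of 1992, to Nov 22, 1993 in 1993).
399 ÷ 7 = 57 full weeks with remainder 0, so 57 more Mondays after the first → 58.

58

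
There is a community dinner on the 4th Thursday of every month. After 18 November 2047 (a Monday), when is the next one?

28 November 2047

November 2047 starts on a Friday; its first Thursday is the 7th, so the 4th Thursday is the 28th — 28 November 2047.
28 November 2047 is after 18 November 2047, so that is the next one.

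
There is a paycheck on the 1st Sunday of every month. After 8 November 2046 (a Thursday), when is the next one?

2 December 2046

November 2046 starts on a Thursday, so its 1st Sunday is 4 November 2046 (3 days in).
That is not after 8 November 2046, so look at December 2046.
December 2046 starts on a Saturday, so its 1st Sunday is 2 December 2046 (1 day in).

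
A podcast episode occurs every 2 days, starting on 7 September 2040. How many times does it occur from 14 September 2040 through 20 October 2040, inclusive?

18

Occurrences land 2·i days after 7 September 2040 for i = 0, 1, 2, …
14 September 2040 is 7 days after the start; 7 ÷ 2 = 3 remainder 1; since the remainder is 1, round up to i = 4. First occurrence in the window: #5 on 15 September 2040 (4×2 = 8 days in).
20 October 2040 is 43 days after the start; 43 ÷ 2 = 21 remainder 1. Last occurrence in the window: #22 on 19 October 2040.
Occurrences #5 through #22: 18 in total.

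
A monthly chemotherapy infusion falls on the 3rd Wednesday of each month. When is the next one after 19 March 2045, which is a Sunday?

19 April 2045

March 2045 starts on a Wednesday; its first Wednesday is the 1st, so the 3rd Wednesday is the 15th — 15 March 2045.
That is not after 19 March 2045, so look at April 2045.
April 2045 starts on a Saturday; its first Wednesday is the 5th, so the 3rd Wednesday is the 19th — 19 April 2045.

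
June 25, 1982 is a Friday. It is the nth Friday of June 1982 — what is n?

4th

Day 25 falls in week ⌈25/7⌉ of the month.
Days 1–7 hold the 1st Friday, 8–14 the 2nd, 15–21 the 3rd, 22–28 the 4th, 29–31 the 5th.
25 is in the range for the 4th.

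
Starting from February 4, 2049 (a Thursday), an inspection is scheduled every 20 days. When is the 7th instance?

June 4, 2049

The 7th occurrence is 6 intervals after the first: 6 × 20 = 120 days after February 4, 2049.
February has 28 days — 24 days to the end of February leaves 96.
March has 31 days (65 left).
April has 30 days (35 left).
May has 31 days (4 left).
4 days into June → June 4, 2049.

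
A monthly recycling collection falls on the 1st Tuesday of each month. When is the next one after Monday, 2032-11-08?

2032-12-07

November 2032 starts on a Monday, so its 1st Tuesday is 2032-11-02 (1 day in).
That is not after 2032-11-08, so look at December 2032.
December 2032 starts on a Wednesday, so its 1st Tuesday is 2032-12-07 (6 days in).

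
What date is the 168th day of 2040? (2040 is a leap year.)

16 June 2040

January has 31 days (168 − 31 = 137 remain).
February has 29 days (137 − 29 = 108 remain).
March has 31 days (108 − 31 = 77 remain).
April has 30 days (77 − 30 = 47 remain).
May has 31 days (47 − 31 = 16 remain).
16 into June → June 16.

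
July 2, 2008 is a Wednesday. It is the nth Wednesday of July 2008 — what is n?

1st

Day 2 falls in week ⌈2/7⌉ of the month.
Days 1–7 hold the 1st Wednesday, 8–14 the 2nd, 15–21 the 3rd, 22–28 the 4th, 29–31 the 5th.
2 is in the range for the 1st.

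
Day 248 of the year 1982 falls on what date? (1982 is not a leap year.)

Sep 5, 1982

Jan has 31 days (248 − 31 = 217 remain).
Feb has 28 days (217 − 28 = 189 remain).
Mar has 31 days (189 − 31 = 158 remain).
Apr has 30 days (158 − 30 = 128 remain).
May has 31 days (128 − 31 = 97 remain).
Jun has 30 days (97 − 30 = 67 remain).
Jul has 31 days (67 − 31 = 36 remain).
Aug has 31 days (36 − 31 = 5 remain).
5 into Sep → Sep 5.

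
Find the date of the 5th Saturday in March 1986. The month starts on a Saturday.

March 1986 begins on a Saturday, so the first Saturday is March 1.
The 5th Saturday is 4 weeks later: 1 + 28 = 29.

29 March 1986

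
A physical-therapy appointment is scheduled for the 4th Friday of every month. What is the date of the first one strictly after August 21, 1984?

August 24, 1984

August 1984 starts on a Wednesday; its first Friday is the 3rd, so the 4th Friday is the 24th — August 24, 1984.
August 24, 1984 is after August 21, 1984, so that is the next one.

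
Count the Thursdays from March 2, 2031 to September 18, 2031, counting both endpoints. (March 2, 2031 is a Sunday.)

29

March 2, 2031 is a Sunday; the first Thursday on or after it is March 6, 2031 (4 days later).
From March 6, 2031 to September 18, 2031: 25 + 30 + 31 + 30 + 31 + 31 + 18 = 196 days (rest of March, April, May, June, July, August, September).
196 ÷ 7 = 28 full weeks with remainder 0, so 28 more Thursdays after the first → 29.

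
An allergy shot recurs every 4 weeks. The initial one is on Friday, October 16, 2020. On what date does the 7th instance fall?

The 7th occurrence is 6 intervals after the first: 6 × 28 = 168 days after October 16, 2020.
October has 31 days — 15 days to the end of October leaves 153.
November has 30 days (123 left).
December has 31 days (92 left).
January has 31 days (61 left).
February has 28 days (33 left).
March has 31 days (2 left).
2 days into April → April 2, 2021.

April 2, 2021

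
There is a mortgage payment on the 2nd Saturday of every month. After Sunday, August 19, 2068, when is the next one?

September 8, 2068

August 2068 starts on a Wednesday; its first Saturday is the 4th, so the 2nd Saturday is the 11th — August 11, 2068.
That is not after August 19, 2068, so look at September 2068.
September 2068 starts on a Saturday; its first Saturday is the 1st, so the 2nd Saturday is the 8th — September 8, 2068.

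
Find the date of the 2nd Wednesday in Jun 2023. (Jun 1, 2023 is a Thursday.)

Jun 14, 2023

Jun 2023 begins on a Thursday, so the first Wednesday is Jun 7 (6 days later).
The 2nd Wednesday is 1 weeks later: 7 + 7 = 14.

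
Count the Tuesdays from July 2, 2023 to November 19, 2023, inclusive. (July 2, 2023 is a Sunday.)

July 2, 2023 is a Sunday; the first Tuesday on or after it is July 4, 2023 (2 days later).
From July 4, 2023 to November 19, 2023: 27 + 31 + 30 + 31 + 19 = 138 days (rest of July, August, September, October, November).
138 ÷ 7 = 19 full weeks with remainder 5, so 19 more Tuesdays after the first → 20.

20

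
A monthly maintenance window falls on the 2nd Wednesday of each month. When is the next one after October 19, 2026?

October 2026 starts on a Thursday; its first Wednesday is the 7th, so the 2nd Wednesday is the 14th — October 14, 2026.
That is not after October 19, 2026, so look at November 2026.
November 2026 starts on a Sunday; its first Wednesday is the 4th, so the 2nd Wednesday is the 11th — November 11, 2026.

November 11, 2026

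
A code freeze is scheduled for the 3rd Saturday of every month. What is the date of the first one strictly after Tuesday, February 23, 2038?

February 2038 starts on a Monday; its first Saturday is the 6th, so the 3rd Saturday is the 20th — February 20, 2038.
That is not after February 23, 2038, so look at March 2038.
March 2038 starts on a Monday; its first Saturday is the 6th, so the 3rd Saturday is the 20th — March 20, 2038.

March 20, 2038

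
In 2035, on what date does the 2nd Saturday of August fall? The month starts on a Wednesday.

August 2035 begins on a Wednesday, so the first Saturday is August 4 (3 days later).
The 2nd Saturday is 1 weeks later: 4 + 7 = 11.

August 11, 2035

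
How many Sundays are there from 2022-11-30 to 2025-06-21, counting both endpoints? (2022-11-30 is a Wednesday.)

133

2022-11-30 is a Wednesday; the first Sunday on or after it is 2022-12-04 (4 days later).
From 2022-12-04 to 2025-06-21: 27 + 365 + 366 + 172 = 930 days (rest of 2022, 2023, 2024, to 2025-06-21 in 2025).
930 ÷ 7 = 132 full weeks with remainder 6, so 132 more Sundays after the first → 133.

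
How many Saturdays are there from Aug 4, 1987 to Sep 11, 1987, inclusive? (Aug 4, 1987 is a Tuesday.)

5

Aug 4, 1987 is a Tuesday; the first Saturday on or after it is Aug 8, 1987 (4 days later).
From Aug 8, 1987 to Sep 11, 1987: 23 + 11 = 34 days (rest of Aug, Sep).
34 ÷ 7 = 4 full weeks with remainder 6, so 4 more Saturdays after the first → 5.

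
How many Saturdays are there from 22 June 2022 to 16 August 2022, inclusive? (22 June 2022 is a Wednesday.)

22 June 2022 is a Wednesday; the first Saturday on or after it is 25 June 2022 (3 days later).
From 25 June 2022 to 16 August 2022: 5 + 31 + 16 = 52 days (rest of June, July, August).
52 ÷ 7 = 7 full weeks with remainder 3, so 7 more Saturdays after the first → 8.

8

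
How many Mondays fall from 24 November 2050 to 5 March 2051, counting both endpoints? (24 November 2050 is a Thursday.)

24 November 2050 is a Thursday; the first Monday on or after it is 28 November 2050 (4 days later).
From 28 November 2050 to 5 March 2051: 2 + 31 + 31 + 28 + 5 = 97 days (rest of November, December, January, February, March).
97 ÷ 7 = 13 full weeks with remainder 6, so 13 more Mondays after the first → 14.

14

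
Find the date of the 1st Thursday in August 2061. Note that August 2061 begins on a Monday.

2061-08-04

August 2061 begins on a Monday, so the first Thursday is August 4 (3 days later).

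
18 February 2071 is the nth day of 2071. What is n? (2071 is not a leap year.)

49

Days in months before February: 31 = 31.
Plus 18 days into February → day 49.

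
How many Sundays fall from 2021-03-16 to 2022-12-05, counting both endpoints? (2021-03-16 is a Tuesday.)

2021-03-16 is a Tuesday; the first Sunday on or after it is 2021-03-21 (5 days later).
From 2021-03-21 to 2022-12-05: 285 + 339 = 624 days (rest of 2021, to 2022-12-05 in 2022).
624 ÷ 7 = 89 full weeks with remainder 1, so 89 more Sundays after the first → 90.

90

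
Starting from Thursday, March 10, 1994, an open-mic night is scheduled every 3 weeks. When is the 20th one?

The 20th occurrence is 19 intervals after the first: 19 × 21 = 399 days after March 10, 1994.
March has 31 days — 21 days to the end of March leaves 378.
April has 30 days (348 left).
May has 31 days (317 left).
June has 30 days (287 left).
July has 31 days (256 left).
August has 31 days (225 left).
September has 30 days (195 left).
October has 31 days (164 left).
November has 30 days (134 left).
December has 31 days (103 left).
January has 31 days (72 left).
February has 28 days (44 left).
March has 31 days (13 left).
13 days into April → April 13, 1995.

April 13, 1995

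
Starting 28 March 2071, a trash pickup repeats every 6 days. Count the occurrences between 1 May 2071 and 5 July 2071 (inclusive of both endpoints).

Occurrences land 6·i days after 28 March 2071 for i = 0, 1, 2, …
1 May 2071 is 34 days after the start; 34 ÷ 6 = 5 remainder 4; since the remainder is 4, round up to i = 6. First occurrence in the window: #7 on 3 May 2071 (6×6 = 36 days in).
5 July 2071 is 99 days after the start; 99 ÷ 6 = 16 remainder 3. Last occurrence in the window: #17 on 2 July 2071.
Occurrences #7 through #17: 11 in total.

11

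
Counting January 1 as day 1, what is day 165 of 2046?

2046-06-14

January has 31 days (165 − 31 = 134 remain).
February has 28 days (134 − 28 = 106 remain).
March has 31 days (106 − 31 = 75 remain).
April has 30 days (75 − 30 = 45 remain).
May has 31 days (45 − 31 = 14 remain).
14 into June → June 14.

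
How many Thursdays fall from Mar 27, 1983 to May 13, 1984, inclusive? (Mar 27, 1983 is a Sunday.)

59

Mar 27, 1983 is a Sunday; the first Thursday on or after it is Mar 31, 1983 (4 days later).
From Mar 31, 1983 to May 13, 1984: 275 + 134 = 409 days (rest of 1983, to May 13, 1984 in 1984).
409 ÷ 7 = 58 full weeks with remainder 3, so 58 more Thursdays after the first → 59.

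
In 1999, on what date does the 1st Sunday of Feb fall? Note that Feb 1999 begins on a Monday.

Feb 7, 1999

Feb 1999 begins on a Monday, so the first Sunday is Feb 7 (6 days later).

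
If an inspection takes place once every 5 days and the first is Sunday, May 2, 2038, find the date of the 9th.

The 9th occurrence is 8 intervals after the first: 8 × 5 = 40 days after May 2, 2038.
May has 31 days — 29 days to the end of May leaves 11.
11 days into Jun → Jun 11, 2038.

Jun 11, 2038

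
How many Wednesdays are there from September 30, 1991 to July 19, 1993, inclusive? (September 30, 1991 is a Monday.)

September 30, 1991 is a Monday; the first Wednesday on or after it is October 2, 1991 (2 days later).
From October 2, 1991 to July 19, 1993: 90 + 366 + 200 = 656 days (rest of 1991, 1992, to July 19, 1993 in 1993).
656 ÷ 7 = 93 full weeks with remainder 5, so 93 more Wednesdays after the first → 94.

94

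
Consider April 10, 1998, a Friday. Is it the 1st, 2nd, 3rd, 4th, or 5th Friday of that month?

Day 10 falls in week ⌈10/7⌉ of the month.
Days 1–7 hold the 1st Friday, 8–14 the 2nd, 15–21 the 3rd, 22–28 the 4th, 29–31 the 5th.
10 is in the range for the 2nd.

2nd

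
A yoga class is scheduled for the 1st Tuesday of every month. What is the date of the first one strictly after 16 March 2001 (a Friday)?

March 2001 starts on a Thursday, so its 1st Tuesday is 6 March 2001 (5 days in).
That is not after 16 March 2001, so look at April 2001.
April 2001 starts on a Sunday, so its 1st Tuesday is 3 April 2001 (2 days in).

3 April 2001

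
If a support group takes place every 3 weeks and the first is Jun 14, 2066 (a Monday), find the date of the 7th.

The 7th occurrence is 6 intervals after the first: 6 × 21 = 126 days after Jun 14, 2066.
Jun has 30 days — 16 days to the end of Jun leaves 110.
Jul has 31 days (79 left).
Aug has 31 days (48 left).
Sep has 30 days (18 left).
18 days into Oct → Oct 18, 2066.

Oct 18, 2066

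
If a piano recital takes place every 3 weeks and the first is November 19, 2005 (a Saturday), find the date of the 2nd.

December 10, 2005

The 2nd occurrence is 1 interval after the first: 1 × 21 = 21 days after November 19, 2005.
November has 30 days — 11 days to the end of November leaves 10.
10 days into December → December 10, 2005.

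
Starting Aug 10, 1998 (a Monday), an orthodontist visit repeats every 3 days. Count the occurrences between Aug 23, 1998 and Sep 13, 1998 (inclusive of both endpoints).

Occurrences land 3·i days after Aug 10, 1998 for i = 0, 1, 2, …
Aug 23, 1998 is 13 days after the start; 13 ÷ 3 = 4 remainder 1; since the remainder is 1, round up to i = 5. First occurrence in the window: #6 on Aug 25, 1998 (5×3 = 15 days in).
Sep 13, 1998 is 34 days after the start; 34 ÷ 3 = 11 remainder 1. Last occurrence in the window: #12 on Sep 12, 1998.
Occurrences #6 through #12: 7 in total.

7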